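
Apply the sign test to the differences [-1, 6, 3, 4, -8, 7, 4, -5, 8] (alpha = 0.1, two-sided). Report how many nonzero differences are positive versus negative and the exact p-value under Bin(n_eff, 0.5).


Step 1: Discard zero differences. Original n = 9; n_eff = number of nonzero differences = 9.
Nonzero differences (with sign): -1, +6, +3, +4, -8, +7, +4, -5, +8
Step 2: Count signs: positive = 6, negative = 3.
Step 3: Under H0: P(positive) = 0.5, so the number of positives S ~ Bin(9, 0.5).
Step 4: Two-sided exact p-value = sum of Bin(9,0.5) probabilities at or below the observed probability = 0.507812.
Step 5: alpha = 0.1. fail to reject H0.

n_eff = 9, pos = 6, neg = 3, p = 0.507812, fail to reject H0.


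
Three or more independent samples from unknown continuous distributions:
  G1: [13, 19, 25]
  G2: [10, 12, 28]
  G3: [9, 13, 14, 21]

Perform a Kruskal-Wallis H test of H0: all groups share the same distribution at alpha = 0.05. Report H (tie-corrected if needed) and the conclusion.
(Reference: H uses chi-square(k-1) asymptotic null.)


Step 1: Combine all N = 10 observations and assign midranks.
sorted (value, group, rank): (9,G3,1), (10,G2,2), (12,G2,3), (13,G1,4.5), (13,G3,4.5), (14,G3,6), (19,G1,7), (21,G3,8), (25,G1,9), (28,G2,10)
Step 2: Sum ranks within each group.
R_1 = 20.5 (n_1 = 3)
R_2 = 15 (n_2 = 3)
R_3 = 19.5 (n_3 = 4)
Step 3: H = 12/(N(N+1)) * sum(R_i^2/n_i) - 3(N+1)
     = 12/(10*11) * (20.5^2/3 + 15^2/3 + 19.5^2/4) - 3*11
     = 0.109091 * 310.146 - 33
     = 0.834091.
Step 4: Ties present; correction factor C = 1 - 6/(10^3 - 10) = 0.993939. Corrected H = 0.834091 / 0.993939 = 0.839177.
Step 5: Under H0, H ~ chi^2(2); p-value = 0.657317.
Step 6: alpha = 0.05. fail to reject H0.

H = 0.8392, df = 2, p = 0.657317, fail to reject H0.


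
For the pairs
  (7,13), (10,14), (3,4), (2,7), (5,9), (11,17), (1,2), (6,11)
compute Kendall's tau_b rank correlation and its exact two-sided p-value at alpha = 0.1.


Step 1: Enumerate the 28 unordered pairs (i,j) with i<j and classify each by sign(x_j-x_i) * sign(y_j-y_i).
  (1,2):dx=+3,dy=+1->C; (1,3):dx=-4,dy=-9->C; (1,4):dx=-5,dy=-6->C; (1,5):dx=-2,dy=-4->C
  (1,6):dx=+4,dy=+4->C; (1,7):dx=-6,dy=-11->C; (1,8):dx=-1,dy=-2->C; (2,3):dx=-7,dy=-10->C
  (2,4):dx=-8,dy=-7->C; (2,5):dx=-5,dy=-5->C; (2,6):dx=+1,dy=+3->C; (2,7):dx=-9,dy=-12->C
  (2,8):dx=-4,dy=-3->C; (3,4):dx=-1,dy=+3->D; (3,5):dx=+2,dy=+5->C; (3,6):dx=+8,dy=+13->C
  (3,7):dx=-2,dy=-2->C; (3,8):dx=+3,dy=+7->C; (4,5):dx=+3,dy=+2->C; (4,6):dx=+9,dy=+10->C
  (4,7):dx=-1,dy=-5->C; (4,8):dx=+4,dy=+4->C; (5,6):dx=+6,dy=+8->C; (5,7):dx=-4,dy=-7->C
  (5,8):dx=+1,dy=+2->C; (6,7):dx=-10,dy=-15->C; (6,8):dx=-5,dy=-6->C; (7,8):dx=+5,dy=+9->C
Step 2: C = 27, D = 1, total pairs = 28.
Step 3: tau = (C - D)/(n(n-1)/2) = (27 - 1)/28 = 0.928571.
Step 4: Exact two-sided p-value (enumerate n! = 40320 permutations of y under H0): p = 0.000397.
Step 5: alpha = 0.1. reject H0.

tau_b = 0.9286 (C=27, D=1), p = 0.000397, reject H0.


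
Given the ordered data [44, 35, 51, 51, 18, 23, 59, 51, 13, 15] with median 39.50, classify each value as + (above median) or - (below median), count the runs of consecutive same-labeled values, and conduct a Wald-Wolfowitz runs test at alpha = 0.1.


Step 1: Compute median = 39.50; label A = above, B = below.
Labels in order: ABAABBAABB  (n_A = 5, n_B = 5)
Step 2: Count runs R = 6.
Step 3: Under H0 (random ordering), E[R] = 2*n_A*n_B/(n_A+n_B) + 1 = 2*5*5/10 + 1 = 6.0000.
        Var[R] = 2*n_A*n_B*(2*n_A*n_B - n_A - n_B) / ((n_A+n_B)^2 * (n_A+n_B-1)) = 2000/900 = 2.2222.
        SD[R] = 1.4907.
Step 4: R = E[R], so z = 0 with no continuity correction.
Step 5: Two-sided p-value via normal approximation = 2*(1 - Phi(|z|)) = 1.000000.
Step 6: alpha = 0.1. fail to reject H0.

R = 6, z = 0.0000, p = 1.000000, fail to reject H0.


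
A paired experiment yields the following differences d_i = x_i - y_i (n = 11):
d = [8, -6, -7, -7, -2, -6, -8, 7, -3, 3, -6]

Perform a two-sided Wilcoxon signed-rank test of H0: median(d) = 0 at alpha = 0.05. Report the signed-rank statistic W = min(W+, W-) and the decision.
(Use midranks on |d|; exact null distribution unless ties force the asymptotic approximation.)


Step 1: Drop any zero differences (none here) and take |d_i|.
|d| = [8, 6, 7, 7, 2, 6, 8, 7, 3, 3, 6]
Step 2: Midrank |d_i| (ties get averaged ranks).
ranks: |8|->10.5, |6|->5, |7|->8, |7|->8, |2|->1, |6|->5, |8|->10.5, |7|->8, |3|->2.5, |3|->2.5, |6|->5
Step 3: Attach original signs; sum ranks with positive sign and with negative sign.
W+ = 10.5 + 8 + 2.5 = 21
W- = 5 + 8 + 8 + 1 + 5 + 10.5 + 2.5 + 5 = 45
(Check: W+ + W- = 66 should equal n(n+1)/2 = 66.)
Step 4: Test statistic W = min(W+, W-) = 21.
Step 5: Ties in |d|, so use the tie-corrected normal approximation.
        E[W] = n(n+1)/4 = 11*12/4 = 33.
        Tie groups: |d|=3 (t=2), |d|=6 (t=3), |d|=7 (t=3), |d|=8 (t=2); sum(t^3 - t) = 60.
        Var[W] = n(n+1)(2n+1)/24 - sum(t^3-t)/48 = 3036/24 - 60/48 = 125.25.
        z = (W - E[W]) / sqrt(Var[W]) = (21 - 33) / 11.1915 = -1.0722.
        Two-sided p = 2*Phi(z) = 0.283612.
Step 6: alpha = 0.05. fail to reject H0.

W+ = 21, W- = 45, W = min = 21, p = 0.283612, fail to reject H0.


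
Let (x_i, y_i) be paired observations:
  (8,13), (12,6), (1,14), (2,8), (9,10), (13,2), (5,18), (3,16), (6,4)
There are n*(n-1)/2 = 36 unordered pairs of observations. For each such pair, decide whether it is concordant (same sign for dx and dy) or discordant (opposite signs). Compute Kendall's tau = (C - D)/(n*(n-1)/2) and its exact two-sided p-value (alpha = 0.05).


Step 1: Enumerate the 36 unordered pairs (i,j) with i<j and classify each by sign(x_j-x_i) * sign(y_j-y_i).
  (1,2):dx=+4,dy=-7->D; (1,3):dx=-7,dy=+1->D; (1,4):dx=-6,dy=-5->C; (1,5):dx=+1,dy=-3->D
  (1,6):dx=+5,dy=-11->D; (1,7):dx=-3,dy=+5->D; (1,8):dx=-5,dy=+3->D; (1,9):dx=-2,dy=-9->C
  (2,3):dx=-11,dy=+8->D; (2,4):dx=-10,dy=+2->D; (2,5):dx=-3,dy=+4->D; (2,6):dx=+1,dy=-4->D
  (2,7):dx=-7,dy=+12->D; (2,8):dx=-9,dy=+10->D; (2,9):dx=-6,dy=-2->C; (3,4):dx=+1,dy=-6->D
  (3,5):dx=+8,dy=-4->D; (3,6):dx=+12,dy=-12->D; (3,7):dx=+4,dy=+4->C; (3,8):dx=+2,dy=+2->C
  (3,9):dx=+5,dy=-10->D; (4,5):dx=+7,dy=+2->C; (4,6):dx=+11,dy=-6->D; (4,7):dx=+3,dy=+10->C
  (4,8):dx=+1,dy=+8->C; (4,9):dx=+4,dy=-4->D; (5,6):dx=+4,dy=-8->D; (5,7):dx=-4,dy=+8->D
  (5,8):dx=-6,dy=+6->D; (5,9):dx=-3,dy=-6->C; (6,7):dx=-8,dy=+16->D; (6,8):dx=-10,dy=+14->D
  (6,9):dx=-7,dy=+2->D; (7,8):dx=-2,dy=-2->C; (7,9):dx=+1,dy=-14->D; (8,9):dx=+3,dy=-12->D
Step 2: C = 10, D = 26, total pairs = 36.
Step 3: tau = (C - D)/(n(n-1)/2) = (10 - 26)/36 = -0.444444.
Step 4: Exact two-sided p-value (enumerate n! = 362880 permutations of y under H0): p = 0.119439.
Step 5: alpha = 0.05. fail to reject H0.

tau_b = -0.4444 (C=10, D=26), p = 0.119439, fail to reject H0.


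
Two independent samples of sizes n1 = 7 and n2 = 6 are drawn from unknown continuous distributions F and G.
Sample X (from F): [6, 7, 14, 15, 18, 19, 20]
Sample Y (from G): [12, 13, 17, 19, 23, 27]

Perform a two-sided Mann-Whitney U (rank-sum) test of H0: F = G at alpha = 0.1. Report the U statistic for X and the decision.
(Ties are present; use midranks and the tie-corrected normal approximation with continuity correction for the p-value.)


Step 1: Combine and sort all 13 observations; assign midranks.
sorted (value, group): (6,X), (7,X), (12,Y), (13,Y), (14,X), (15,X), (17,Y), (18,X), (19,X), (19,Y), (20,X), (23,Y), (27,Y)
ranks: 6->1, 7->2, 12->3, 13->4, 14->5, 15->6, 17->7, 18->8, 19->9.5, 19->9.5, 20->11, 23->12, 27->13
Step 2: Rank sum for X: R1 = 1 + 2 + 5 + 6 + 8 + 9.5 + 11 = 42.5.
Step 3: U_X = R1 - n1(n1+1)/2 = 42.5 - 7*8/2 = 42.5 - 28 = 14.5.
       U_Y = n1*n2 - U_X = 42 - 14.5 = 27.5.
Step 4: Ties are present, so use the tie-corrected normal approximation (with continuity correction) for the p-value.
Step 5: p-value = 0.390714; compare to alpha = 0.1. fail to reject H0.

U_X = 14.5, p = 0.390714, fail to reject H0 at alpha = 0.1.


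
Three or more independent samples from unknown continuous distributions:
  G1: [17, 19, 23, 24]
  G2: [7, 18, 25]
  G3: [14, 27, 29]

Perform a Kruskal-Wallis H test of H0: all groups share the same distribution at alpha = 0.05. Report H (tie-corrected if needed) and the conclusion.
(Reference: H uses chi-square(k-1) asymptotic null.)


Step 1: Combine all N = 10 observations and assign midranks.
sorted (value, group, rank): (7,G2,1), (14,G3,2), (17,G1,3), (18,G2,4), (19,G1,5), (23,G1,6), (24,G1,7), (25,G2,8), (27,G3,9), (29,G3,10)
Step 2: Sum ranks within each group.
R_1 = 21 (n_1 = 4)
R_2 = 13 (n_2 = 3)
R_3 = 21 (n_3 = 3)
Step 3: H = 12/(N(N+1)) * sum(R_i^2/n_i) - 3(N+1)
     = 12/(10*11) * (21^2/4 + 13^2/3 + 21^2/3) - 3*11
     = 0.109091 * 313.583 - 33
     = 1.209091.
Step 4: No ties, so H is used without correction.
Step 5: Under H0, H ~ chi^2(2); p-value = 0.546323.
Step 6: alpha = 0.05. fail to reject H0.

H = 1.2091, df = 2, p = 0.546323, fail to reject H0.


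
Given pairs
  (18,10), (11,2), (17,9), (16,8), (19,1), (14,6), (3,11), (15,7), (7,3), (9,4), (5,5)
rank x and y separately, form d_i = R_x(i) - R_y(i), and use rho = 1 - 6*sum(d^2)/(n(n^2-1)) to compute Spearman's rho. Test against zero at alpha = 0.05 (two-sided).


Step 1: Rank x and y separately (midranks; no ties here).
rank(x): 18->10, 11->5, 17->9, 16->8, 19->11, 14->6, 3->1, 15->7, 7->3, 9->4, 5->2
rank(y): 10->10, 2->2, 9->9, 8->8, 1->1, 6->6, 11->11, 7->7, 3->3, 4->4, 5->5
Step 2: d_i = R_x(i) - R_y(i); compute d_i^2.
  (10-10)^2=0, (5-2)^2=9, (9-9)^2=0, (8-8)^2=0, (11-1)^2=100, (6-6)^2=0, (1-11)^2=100, (7-7)^2=0, (3-3)^2=0, (4-4)^2=0, (2-5)^2=9
sum(d^2) = 218.
Step 3: rho = 1 - 6*218 / (11*(11^2 - 1)) = 1 - 1308/1320 = 0.009091.
Step 4: Under H0, t = rho * sqrt((n-2)/(1-rho^2)) = 0.0273 ~ t(9).
Step 5: Two-sided p-value from the t-distribution with 9 df = 0.978837.
Step 6: alpha = 0.05. fail to reject H0.

rho = 0.0091, p = 0.978837, fail to reject H0 at alpha = 0.05.


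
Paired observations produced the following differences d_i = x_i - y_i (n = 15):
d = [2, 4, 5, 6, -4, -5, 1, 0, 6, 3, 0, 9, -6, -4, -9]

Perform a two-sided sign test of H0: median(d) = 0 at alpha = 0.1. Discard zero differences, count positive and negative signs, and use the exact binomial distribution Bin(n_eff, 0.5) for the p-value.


Step 1: Discard zero differences. Original n = 15; n_eff = number of nonzero differences = 13.
Nonzero differences (with sign): +2, +4, +5, +6, -4, -5, +1, +6, +3, +9, -6, -4, -9
Step 2: Count signs: positive = 8, negative = 5.
Step 3: Under H0: P(positive) = 0.5, so the number of positives S ~ Bin(13, 0.5).
Step 4: Two-sided exact p-value = sum of Bin(13,0.5) probabilities at or below the observed probability = 0.581055.
Step 5: alpha = 0.1. fail to reject H0.

n_eff = 13, pos = 8, neg = 5, p = 0.581055, fail to reject H0.


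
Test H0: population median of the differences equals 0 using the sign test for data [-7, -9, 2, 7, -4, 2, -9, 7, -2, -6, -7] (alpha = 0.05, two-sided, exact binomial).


Step 1: Discard zero differences. Original n = 11; n_eff = number of nonzero differences = 11.
Nonzero differences (with sign): -7, -9, +2, +7, -4, +2, -9, +7, -2, -6, -7
Step 2: Count signs: positive = 4, negative = 7.
Step 3: Under H0: P(positive) = 0.5, so the number of positives S ~ Bin(11, 0.5).
Step 4: Two-sided exact p-value = sum of Bin(11,0.5) probabilities at or below the observed probability = 0.548828.
Step 5: alpha = 0.05. fail to reject H0.

n_eff = 11, pos = 4, neg = 7, p = 0.548828, fail to reject H0.


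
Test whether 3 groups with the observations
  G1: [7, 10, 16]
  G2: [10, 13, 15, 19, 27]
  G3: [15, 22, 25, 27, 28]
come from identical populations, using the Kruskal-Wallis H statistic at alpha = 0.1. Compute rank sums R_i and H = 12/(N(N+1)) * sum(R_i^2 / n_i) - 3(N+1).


Step 1: Combine all N = 13 observations and assign midranks.
sorted (value, group, rank): (7,G1,1), (10,G1,2.5), (10,G2,2.5), (13,G2,4), (15,G2,5.5), (15,G3,5.5), (16,G1,7), (19,G2,8), (22,G3,9), (25,G3,10), (27,G2,11.5), (27,G3,11.5), (28,G3,13)
Step 2: Sum ranks within each group.
R_1 = 10.5 (n_1 = 3)
R_2 = 31.5 (n_2 = 5)
R_3 = 49 (n_3 = 5)
Step 3: H = 12/(N(N+1)) * sum(R_i^2/n_i) - 3(N+1)
     = 12/(13*14) * (10.5^2/3 + 31.5^2/5 + 49^2/5) - 3*14
     = 0.065934 * 715.4 - 42
     = 5.169231.
Step 4: Ties present; correction factor C = 1 - 18/(13^3 - 13) = 0.991758. Corrected H = 5.169231 / 0.991758 = 5.212188.
Step 5: Under H0, H ~ chi^2(2); p-value = 0.073822.
Step 6: alpha = 0.1. reject H0.

H = 5.2122, df = 2, p = 0.073822, reject H0.


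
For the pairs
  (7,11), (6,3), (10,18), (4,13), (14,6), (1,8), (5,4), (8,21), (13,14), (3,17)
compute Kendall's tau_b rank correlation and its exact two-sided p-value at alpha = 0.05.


Step 1: Enumerate the 45 unordered pairs (i,j) with i<j and classify each by sign(x_j-x_i) * sign(y_j-y_i).
  (1,2):dx=-1,dy=-8->C; (1,3):dx=+3,dy=+7->C; (1,4):dx=-3,dy=+2->D; (1,5):dx=+7,dy=-5->D
  (1,6):dx=-6,dy=-3->C; (1,7):dx=-2,dy=-7->C; (1,8):dx=+1,dy=+10->C; (1,9):dx=+6,dy=+3->C
  (1,10):dx=-4,dy=+6->D; (2,3):dx=+4,dy=+15->C; (2,4):dx=-2,dy=+10->D; (2,5):dx=+8,dy=+3->C
  (2,6):dx=-5,dy=+5->D; (2,7):dx=-1,dy=+1->D; (2,8):dx=+2,dy=+18->C; (2,9):dx=+7,dy=+11->C
  (2,10):dx=-3,dy=+14->D; (3,4):dx=-6,dy=-5->C; (3,5):dx=+4,dy=-12->D; (3,6):dx=-9,dy=-10->C
  (3,7):dx=-5,dy=-14->C; (3,8):dx=-2,dy=+3->D; (3,9):dx=+3,dy=-4->D; (3,10):dx=-7,dy=-1->C
  (4,5):dx=+10,dy=-7->D; (4,6):dx=-3,dy=-5->C; (4,7):dx=+1,dy=-9->D; (4,8):dx=+4,dy=+8->C
  (4,9):dx=+9,dy=+1->C; (4,10):dx=-1,dy=+4->D; (5,6):dx=-13,dy=+2->D; (5,7):dx=-9,dy=-2->C
  (5,8):dx=-6,dy=+15->D; (5,9):dx=-1,dy=+8->D; (5,10):dx=-11,dy=+11->D; (6,7):dx=+4,dy=-4->D
  (6,8):dx=+7,dy=+13->C; (6,9):dx=+12,dy=+6->C; (6,10):dx=+2,dy=+9->C; (7,8):dx=+3,dy=+17->C
  (7,9):dx=+8,dy=+10->C; (7,10):dx=-2,dy=+13->D; (8,9):dx=+5,dy=-7->D; (8,10):dx=-5,dy=-4->C
  (9,10):dx=-10,dy=+3->D
Step 2: C = 24, D = 21, total pairs = 45.
Step 3: tau = (C - D)/(n(n-1)/2) = (24 - 21)/45 = 0.066667.
Step 4: Exact two-sided p-value (enumerate n! = 3628800 permutations of y under H0): p = 0.861801.
Step 5: alpha = 0.05. fail to reject H0.

tau_b = 0.0667 (C=24, D=21), p = 0.861801, fail to reject H0.


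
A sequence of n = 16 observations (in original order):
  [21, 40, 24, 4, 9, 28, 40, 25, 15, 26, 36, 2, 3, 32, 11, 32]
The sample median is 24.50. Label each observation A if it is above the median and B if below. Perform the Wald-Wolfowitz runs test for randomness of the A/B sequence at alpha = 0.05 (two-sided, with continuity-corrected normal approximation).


Step 1: Compute median = 24.50; label A = above, B = below.
Labels in order: BABBBAAABAABBABA  (n_A = 8, n_B = 8)
Step 2: Count runs R = 10.
Step 3: Under H0 (random ordering), E[R] = 2*n_A*n_B/(n_A+n_B) + 1 = 2*8*8/16 + 1 = 9.0000.
        Var[R] = 2*n_A*n_B*(2*n_A*n_B - n_A - n_B) / ((n_A+n_B)^2 * (n_A+n_B-1)) = 14336/3840 = 3.7333.
        SD[R] = 1.9322.
Step 4: Continuity-corrected z = (R - 0.5 - E[R]) / SD[R] = (10 - 0.5 - 9.0000) / 1.9322 = 0.2588.
Step 5: Two-sided p-value via normal approximation = 2*(1 - Phi(|z|)) = 0.795809.
Step 6: alpha = 0.05. fail to reject H0.

R = 10, z = 0.2588, p = 0.795809, fail to reject H0.


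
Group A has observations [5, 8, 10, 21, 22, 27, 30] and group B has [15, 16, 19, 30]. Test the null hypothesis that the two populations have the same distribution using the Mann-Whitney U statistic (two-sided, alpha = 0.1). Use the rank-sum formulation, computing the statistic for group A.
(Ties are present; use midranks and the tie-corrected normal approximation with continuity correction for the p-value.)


Step 1: Combine and sort all 11 observations; assign midranks.
sorted (value, group): (5,X), (8,X), (10,X), (15,Y), (16,Y), (19,Y), (21,X), (22,X), (27,X), (30,X), (30,Y)
ranks: 5->1, 8->2, 10->3, 15->4, 16->5, 19->6, 21->7, 22->8, 27->9, 30->10.5, 30->10.5
Step 2: Rank sum for X: R1 = 1 + 2 + 3 + 7 + 8 + 9 + 10.5 = 40.5.
Step 3: U_X = R1 - n1(n1+1)/2 = 40.5 - 7*8/2 = 40.5 - 28 = 12.5.
       U_Y = n1*n2 - U_X = 28 - 12.5 = 15.5.
Step 4: Ties are present, so use the tie-corrected normal approximation (with continuity correction) for the p-value.
Step 5: p-value = 0.849769; compare to alpha = 0.1. fail to reject H0.

U_X = 12.5, p = 0.849769, fail to reject H0 at alpha = 0.1.


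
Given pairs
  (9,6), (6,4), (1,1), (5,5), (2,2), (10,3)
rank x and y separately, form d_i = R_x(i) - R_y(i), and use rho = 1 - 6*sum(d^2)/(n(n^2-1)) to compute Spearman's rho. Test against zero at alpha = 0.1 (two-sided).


Step 1: Rank x and y separately (midranks; no ties here).
rank(x): 9->5, 6->4, 1->1, 5->3, 2->2, 10->6
rank(y): 6->6, 4->4, 1->1, 5->5, 2->2, 3->3
Step 2: d_i = R_x(i) - R_y(i); compute d_i^2.
  (5-6)^2=1, (4-4)^2=0, (1-1)^2=0, (3-5)^2=4, (2-2)^2=0, (6-3)^2=9
sum(d^2) = 14.
Step 3: rho = 1 - 6*14 / (6*(6^2 - 1)) = 1 - 84/210 = 0.600000.
Step 4: Under H0, t = rho * sqrt((n-2)/(1-rho^2)) = 1.5000 ~ t(4).
Step 5: Two-sided p-value from the t-distribution with 4 df = 0.208000.
Step 6: alpha = 0.1. fail to reject H0.

rho = 0.6000, p = 0.208000, fail to reject H0 at alpha = 0.1.


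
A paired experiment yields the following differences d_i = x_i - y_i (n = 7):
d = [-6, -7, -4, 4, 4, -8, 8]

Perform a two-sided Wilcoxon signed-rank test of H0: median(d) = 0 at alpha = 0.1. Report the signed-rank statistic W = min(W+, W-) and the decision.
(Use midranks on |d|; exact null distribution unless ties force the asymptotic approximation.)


Step 1: Drop any zero differences (none here) and take |d_i|.
|d| = [6, 7, 4, 4, 4, 8, 8]
Step 2: Midrank |d_i| (ties get averaged ranks).
ranks: |6|->4, |7|->5, |4|->2, |4|->2, |4|->2, |8|->6.5, |8|->6.5
Step 3: Attach original signs; sum ranks with positive sign and with negative sign.
W+ = 2 + 2 + 6.5 = 10.5
W- = 4 + 5 + 2 + 6.5 = 17.5
(Check: W+ + W- = 28 should equal n(n+1)/2 = 28.)
Step 4: Test statistic W = min(W+, W-) = 10.5.
Step 5: Ties in |d|, so use the tie-corrected normal approximation.
        E[W] = n(n+1)/4 = 7*8/4 = 14.
        Tie groups: |d|=4 (t=3), |d|=8 (t=2); sum(t^3 - t) = 30.
        Var[W] = n(n+1)(2n+1)/24 - sum(t^3-t)/48 = 840/24 - 30/48 = 34.375.
        z = (W - E[W]) / sqrt(Var[W]) = (10.5 - 14) / 5.8630 = -0.5970.
        Two-sided p = 2*Phi(z) = 0.550533.
Step 6: alpha = 0.1. fail to reject H0.

W+ = 10.5, W- = 17.5, W = min = 10.5, p = 0.550533, fail to reject H0.


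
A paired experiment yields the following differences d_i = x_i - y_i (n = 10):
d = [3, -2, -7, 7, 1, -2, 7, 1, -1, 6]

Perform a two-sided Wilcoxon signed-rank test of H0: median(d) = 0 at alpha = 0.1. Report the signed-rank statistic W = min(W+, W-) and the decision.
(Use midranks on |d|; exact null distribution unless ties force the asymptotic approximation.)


Step 1: Drop any zero differences (none here) and take |d_i|.
|d| = [3, 2, 7, 7, 1, 2, 7, 1, 1, 6]
Step 2: Midrank |d_i| (ties get averaged ranks).
ranks: |3|->6, |2|->4.5, |7|->9, |7|->9, |1|->2, |2|->4.5, |7|->9, |1|->2, |1|->2, |6|->7
Step 3: Attach original signs; sum ranks with positive sign and with negative sign.
W+ = 6 + 9 + 2 + 9 + 2 + 7 = 35
W- = 4.5 + 9 + 4.5 + 2 = 20
(Check: W+ + W- = 55 should equal n(n+1)/2 = 55.)
Step 4: Test statistic W = min(W+, W-) = 20.
Step 5: Ties in |d|, so use the tie-corrected normal approximation.
        E[W] = n(n+1)/4 = 10*11/4 = 27.5.
        Tie groups: |d|=1 (t=3), |d|=2 (t=2), |d|=7 (t=3); sum(t^3 - t) = 54.
        Var[W] = n(n+1)(2n+1)/24 - sum(t^3-t)/48 = 2310/24 - 54/48 = 95.125.
        z = (W - E[W]) / sqrt(Var[W]) = (20 - 27.5) / 9.7532 = -0.7690.
        Two-sided p = 2*Phi(z) = 0.441906.
Step 6: alpha = 0.1. fail to reject H0.

W+ = 35, W- = 20, W = min = 20, p = 0.441906, fail to reject H0.


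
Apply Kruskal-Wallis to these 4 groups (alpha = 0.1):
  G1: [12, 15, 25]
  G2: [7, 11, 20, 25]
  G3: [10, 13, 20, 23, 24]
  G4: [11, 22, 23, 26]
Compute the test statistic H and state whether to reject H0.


Step 1: Combine all N = 16 observations and assign midranks.
sorted (value, group, rank): (7,G2,1), (10,G3,2), (11,G2,3.5), (11,G4,3.5), (12,G1,5), (13,G3,6), (15,G1,7), (20,G2,8.5), (20,G3,8.5), (22,G4,10), (23,G3,11.5), (23,G4,11.5), (24,G3,13), (25,G1,14.5), (25,G2,14.5), (26,G4,16)
Step 2: Sum ranks within each group.
R_1 = 26.5 (n_1 = 3)
R_2 = 27.5 (n_2 = 4)
R_3 = 41 (n_3 = 5)
R_4 = 41 (n_4 = 4)
Step 3: H = 12/(N(N+1)) * sum(R_i^2/n_i) - 3(N+1)
     = 12/(16*17) * (26.5^2/3 + 27.5^2/4 + 41^2/5 + 41^2/4) - 3*17
     = 0.044118 * 1179.6 - 51
     = 1.040993.
Step 4: Ties present; correction factor C = 1 - 24/(16^3 - 16) = 0.994118. Corrected H = 1.040993 / 0.994118 = 1.047152.
Step 5: Under H0, H ~ chi^2(3); p-value = 0.789845.
Step 6: alpha = 0.1. fail to reject H0.

H = 1.0472, df = 3, p = 0.789845, fail to reject H0.


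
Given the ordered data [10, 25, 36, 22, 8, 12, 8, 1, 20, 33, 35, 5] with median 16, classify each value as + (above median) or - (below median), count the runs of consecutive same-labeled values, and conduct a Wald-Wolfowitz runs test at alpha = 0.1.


Step 1: Compute median = 16; label A = above, B = below.
Labels in order: BAAABBBBAAAB  (n_A = 6, n_B = 6)
Step 2: Count runs R = 5.
Step 3: Under H0 (random ordering), E[R] = 2*n_A*n_B/(n_A+n_B) + 1 = 2*6*6/12 + 1 = 7.0000.
        Var[R] = 2*n_A*n_B*(2*n_A*n_B - n_A - n_B) / ((n_A+n_B)^2 * (n_A+n_B-1)) = 4320/1584 = 2.7273.
        SD[R] = 1.6514.
Step 4: Continuity-corrected z = (R + 0.5 - E[R]) / SD[R] = (5 + 0.5 - 7.0000) / 1.6514 = -0.9083.
Step 5: Two-sided p-value via normal approximation = 2*(1 - Phi(|z|)) = 0.363722.
Step 6: alpha = 0.1. fail to reject H0.

R = 5, z = -0.9083, p = 0.363722, fail to reject H0.


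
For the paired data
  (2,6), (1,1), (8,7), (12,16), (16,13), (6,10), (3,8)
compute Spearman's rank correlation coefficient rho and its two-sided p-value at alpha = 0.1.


Step 1: Rank x and y separately (midranks; no ties here).
rank(x): 2->2, 1->1, 8->5, 12->6, 16->7, 6->4, 3->3
rank(y): 6->2, 1->1, 7->3, 16->7, 13->6, 10->5, 8->4
Step 2: d_i = R_x(i) - R_y(i); compute d_i^2.
  (2-2)^2=0, (1-1)^2=0, (5-3)^2=4, (6-7)^2=1, (7-6)^2=1, (4-5)^2=1, (3-4)^2=1
sum(d^2) = 8.
Step 3: rho = 1 - 6*8 / (7*(7^2 - 1)) = 1 - 48/336 = 0.857143.
Step 4: Under H0, t = rho * sqrt((n-2)/(1-rho^2)) = 3.7210 ~ t(5).
Step 5: Two-sided p-value from the t-distribution with 5 df = 0.013697.
Step 6: alpha = 0.1. reject H0.

rho = 0.8571, p = 0.013697, reject H0 at alpha = 0.1.


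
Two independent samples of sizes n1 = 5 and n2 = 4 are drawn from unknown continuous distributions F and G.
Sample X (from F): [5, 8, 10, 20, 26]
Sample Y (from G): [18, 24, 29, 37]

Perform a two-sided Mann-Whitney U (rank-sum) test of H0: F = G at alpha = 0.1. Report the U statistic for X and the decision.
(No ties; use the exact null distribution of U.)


Step 1: Combine and sort all 9 observations; assign midranks.
sorted (value, group): (5,X), (8,X), (10,X), (18,Y), (20,X), (24,Y), (26,X), (29,Y), (37,Y)
ranks: 5->1, 8->2, 10->3, 18->4, 20->5, 24->6, 26->7, 29->8, 37->9
Step 2: Rank sum for X: R1 = 1 + 2 + 3 + 5 + 7 = 18.
Step 3: U_X = R1 - n1(n1+1)/2 = 18 - 5*6/2 = 18 - 15 = 3.
       U_Y = n1*n2 - U_X = 20 - 3 = 17.
Step 4: No ties, so the exact null distribution of U (based on enumerating the C(9,5) = 126 equally likely rank assignments) gives the two-sided p-value.
Step 5: p-value = 0.111111; compare to alpha = 0.1. fail to reject H0.

U_X = 3, p = 0.111111, fail to reject H0 at alpha = 0.1.


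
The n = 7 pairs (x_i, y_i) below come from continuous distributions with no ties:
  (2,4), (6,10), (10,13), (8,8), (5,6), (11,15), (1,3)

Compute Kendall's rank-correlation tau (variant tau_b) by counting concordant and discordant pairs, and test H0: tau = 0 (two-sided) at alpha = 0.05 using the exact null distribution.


Step 1: Enumerate the 21 unordered pairs (i,j) with i<j and classify each by sign(x_j-x_i) * sign(y_j-y_i).
  (1,2):dx=+4,dy=+6->C; (1,3):dx=+8,dy=+9->C; (1,4):dx=+6,dy=+4->C; (1,5):dx=+3,dy=+2->C
  (1,6):dx=+9,dy=+11->C; (1,7):dx=-1,dy=-1->C; (2,3):dx=+4,dy=+3->C; (2,4):dx=+2,dy=-2->D
  (2,5):dx=-1,dy=-4->C; (2,6):dx=+5,dy=+5->C; (2,7):dx=-5,dy=-7->C; (3,4):dx=-2,dy=-5->C
  (3,5):dx=-5,dy=-7->C; (3,6):dx=+1,dy=+2->C; (3,7):dx=-9,dy=-10->C; (4,5):dx=-3,dy=-2->C
  (4,6):dx=+3,dy=+7->C; (4,7):dx=-7,dy=-5->C; (5,6):dx=+6,dy=+9->C; (5,7):dx=-4,dy=-3->C
  (6,7):dx=-10,dy=-12->C
Step 2: C = 20, D = 1, total pairs = 21.
Step 3: tau = (C - D)/(n(n-1)/2) = (20 - 1)/21 = 0.904762.
Step 4: Exact two-sided p-value (enumerate n! = 5040 permutations of y under H0): p = 0.002778.
Step 5: alpha = 0.05. reject H0.

tau_b = 0.9048 (C=20, D=1), p = 0.002778, reject H0.


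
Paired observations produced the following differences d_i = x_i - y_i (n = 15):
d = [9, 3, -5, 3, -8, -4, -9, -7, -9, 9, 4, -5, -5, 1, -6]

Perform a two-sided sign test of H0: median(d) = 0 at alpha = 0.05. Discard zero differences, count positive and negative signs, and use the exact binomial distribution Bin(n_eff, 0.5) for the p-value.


Step 1: Discard zero differences. Original n = 15; n_eff = number of nonzero differences = 15.
Nonzero differences (with sign): +9, +3, -5, +3, -8, -4, -9, -7, -9, +9, +4, -5, -5, +1, -6
Step 2: Count signs: positive = 6, negative = 9.
Step 3: Under H0: P(positive) = 0.5, so the number of positives S ~ Bin(15, 0.5).
Step 4: Two-sided exact p-value = sum of Bin(15,0.5) probabilities at or below the observed probability = 0.607239.
Step 5: alpha = 0.05. fail to reject H0.

n_eff = 15, pos = 6, neg = 9, p = 0.607239, fail to reject H0.


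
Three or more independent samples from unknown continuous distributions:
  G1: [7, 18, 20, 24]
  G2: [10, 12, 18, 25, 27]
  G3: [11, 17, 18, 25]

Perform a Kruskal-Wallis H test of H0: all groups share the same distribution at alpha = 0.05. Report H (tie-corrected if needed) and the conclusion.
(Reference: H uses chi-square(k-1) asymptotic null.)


Step 1: Combine all N = 13 observations and assign midranks.
sorted (value, group, rank): (7,G1,1), (10,G2,2), (11,G3,3), (12,G2,4), (17,G3,5), (18,G1,7), (18,G2,7), (18,G3,7), (20,G1,9), (24,G1,10), (25,G2,11.5), (25,G3,11.5), (27,G2,13)
Step 2: Sum ranks within each group.
R_1 = 27 (n_1 = 4)
R_2 = 37.5 (n_2 = 5)
R_3 = 26.5 (n_3 = 4)
Step 3: H = 12/(N(N+1)) * sum(R_i^2/n_i) - 3(N+1)
     = 12/(13*14) * (27^2/4 + 37.5^2/5 + 26.5^2/4) - 3*14
     = 0.065934 * 639.062 - 42
     = 0.135989.
Step 4: Ties present; correction factor C = 1 - 30/(13^3 - 13) = 0.986264. Corrected H = 0.135989 / 0.986264 = 0.137883.
Step 5: Under H0, H ~ chi^2(2); p-value = 0.933381.
Step 6: alpha = 0.05. fail to reject H0.

H = 0.1379, df = 2, p = 0.933381, fail to reject H0.


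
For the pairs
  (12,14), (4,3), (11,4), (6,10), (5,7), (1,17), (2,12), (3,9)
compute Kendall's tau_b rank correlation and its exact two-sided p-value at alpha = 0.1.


Step 1: Enumerate the 28 unordered pairs (i,j) with i<j and classify each by sign(x_j-x_i) * sign(y_j-y_i).
  (1,2):dx=-8,dy=-11->C; (1,3):dx=-1,dy=-10->C; (1,4):dx=-6,dy=-4->C; (1,5):dx=-7,dy=-7->C
  (1,6):dx=-11,dy=+3->D; (1,7):dx=-10,dy=-2->C; (1,8):dx=-9,dy=-5->C; (2,3):dx=+7,dy=+1->C
  (2,4):dx=+2,dy=+7->C; (2,5):dx=+1,dy=+4->C; (2,6):dx=-3,dy=+14->D; (2,7):dx=-2,dy=+9->D
  (2,8):dx=-1,dy=+6->D; (3,4):dx=-5,dy=+6->D; (3,5):dx=-6,dy=+3->D; (3,6):dx=-10,dy=+13->D
  (3,7):dx=-9,dy=+8->D; (3,8):dx=-8,dy=+5->D; (4,5):dx=-1,dy=-3->C; (4,6):dx=-5,dy=+7->D
  (4,7):dx=-4,dy=+2->D; (4,8):dx=-3,dy=-1->C; (5,6):dx=-4,dy=+10->D; (5,7):dx=-3,dy=+5->D
  (5,8):dx=-2,dy=+2->D; (6,7):dx=+1,dy=-5->D; (6,8):dx=+2,dy=-8->D; (7,8):dx=+1,dy=-3->D
Step 2: C = 11, D = 17, total pairs = 28.
Step 3: tau = (C - D)/(n(n-1)/2) = (11 - 17)/28 = -0.214286.
Step 4: Exact two-sided p-value (enumerate n! = 40320 permutations of y under H0): p = 0.548413.
Step 5: alpha = 0.1. fail to reject H0.

tau_b = -0.2143 (C=11, D=17), p = 0.548413, fail to reject H0.


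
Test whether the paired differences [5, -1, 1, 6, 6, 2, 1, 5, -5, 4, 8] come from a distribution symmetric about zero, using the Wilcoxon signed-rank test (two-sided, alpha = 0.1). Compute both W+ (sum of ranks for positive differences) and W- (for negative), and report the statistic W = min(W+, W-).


Step 1: Drop any zero differences (none here) and take |d_i|.
|d| = [5, 1, 1, 6, 6, 2, 1, 5, 5, 4, 8]
Step 2: Midrank |d_i| (ties get averaged ranks).
ranks: |5|->7, |1|->2, |1|->2, |6|->9.5, |6|->9.5, |2|->4, |1|->2, |5|->7, |5|->7, |4|->5, |8|->11
Step 3: Attach original signs; sum ranks with positive sign and with negative sign.
W+ = 7 + 2 + 9.5 + 9.5 + 4 + 2 + 7 + 5 + 11 = 57
W- = 2 + 7 = 9
(Check: W+ + W- = 66 should equal n(n+1)/2 = 66.)
Step 4: Test statistic W = min(W+, W-) = 9.
Step 5: Ties in |d|, so use the tie-corrected normal approximation.
        E[W] = n(n+1)/4 = 11*12/4 = 33.
        Tie groups: |d|=1 (t=3), |d|=5 (t=3), |d|=6 (t=2); sum(t^3 - t) = 54.
        Var[W] = n(n+1)(2n+1)/24 - sum(t^3-t)/48 = 3036/24 - 54/48 = 125.375.
        z = (W - E[W]) / sqrt(Var[W]) = (9 - 33) / 11.1971 = -2.1434.
        Two-sided p = 2*Phi(z) = 0.032080.
Step 6: alpha = 0.1. reject H0.

W+ = 57, W- = 9, W = min = 9, p = 0.032080, reject H0.


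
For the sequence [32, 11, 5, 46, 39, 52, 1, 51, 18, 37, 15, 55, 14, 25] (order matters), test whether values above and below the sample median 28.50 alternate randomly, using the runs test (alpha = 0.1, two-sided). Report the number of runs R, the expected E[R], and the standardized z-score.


Step 1: Compute median = 28.50; label A = above, B = below.
Labels in order: ABBAAABABABABB  (n_A = 7, n_B = 7)
Step 2: Count runs R = 10.
Step 3: Under H0 (random ordering), E[R] = 2*n_A*n_B/(n_A+n_B) + 1 = 2*7*7/14 + 1 = 8.0000.
        Var[R] = 2*n_A*n_B*(2*n_A*n_B - n_A - n_B) / ((n_A+n_B)^2 * (n_A+n_B-1)) = 8232/2548 = 3.2308.
        SD[R] = 1.7974.
Step 4: Continuity-corrected z = (R - 0.5 - E[R]) / SD[R] = (10 - 0.5 - 8.0000) / 1.7974 = 0.8345.
Step 5: Two-sided p-value via normal approximation = 2*(1 - Phi(|z|)) = 0.403986.
Step 6: alpha = 0.1. fail to reject H0.

R = 10, z = 0.8345, p = 0.403986, fail to reject H0.


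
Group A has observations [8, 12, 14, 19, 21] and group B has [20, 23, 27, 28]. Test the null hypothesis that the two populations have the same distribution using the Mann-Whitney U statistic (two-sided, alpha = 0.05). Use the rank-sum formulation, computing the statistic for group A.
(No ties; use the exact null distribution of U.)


Step 1: Combine and sort all 9 observations; assign midranks.
sorted (value, group): (8,X), (12,X), (14,X), (19,X), (20,Y), (21,X), (23,Y), (27,Y), (28,Y)
ranks: 8->1, 12->2, 14->3, 19->4, 20->5, 21->6, 23->7, 27->8, 28->9
Step 2: Rank sum for X: R1 = 1 + 2 + 3 + 4 + 6 = 16.
Step 3: U_X = R1 - n1(n1+1)/2 = 16 - 5*6/2 = 16 - 15 = 1.
       U_Y = n1*n2 - U_X = 20 - 1 = 19.
Step 4: No ties, so the exact null distribution of U (based on enumerating the C(9,5) = 126 equally likely rank assignments) gives the two-sided p-value.
Step 5: p-value = 0.031746; compare to alpha = 0.05. reject H0.

U_X = 1, p = 0.031746, reject H0 at alpha = 0.05.


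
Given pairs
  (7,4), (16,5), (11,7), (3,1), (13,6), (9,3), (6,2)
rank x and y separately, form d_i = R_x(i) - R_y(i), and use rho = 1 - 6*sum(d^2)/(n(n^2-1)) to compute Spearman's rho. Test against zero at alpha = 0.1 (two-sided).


Step 1: Rank x and y separately (midranks; no ties here).
rank(x): 7->3, 16->7, 11->5, 3->1, 13->6, 9->4, 6->2
rank(y): 4->4, 5->5, 7->7, 1->1, 6->6, 3->3, 2->2
Step 2: d_i = R_x(i) - R_y(i); compute d_i^2.
  (3-4)^2=1, (7-5)^2=4, (5-7)^2=4, (1-1)^2=0, (6-6)^2=0, (4-3)^2=1, (2-2)^2=0
sum(d^2) = 10.
Step 3: rho = 1 - 6*10 / (7*(7^2 - 1)) = 1 - 60/336 = 0.821429.
Step 4: Under H0, t = rho * sqrt((n-2)/(1-rho^2)) = 3.2206 ~ t(5).
Step 5: Two-sided p-value from the t-distribution with 5 df = 0.023449.
Step 6: alpha = 0.1. reject H0.

rho = 0.8214, p = 0.023449, reject H0 at alpha = 0.1.


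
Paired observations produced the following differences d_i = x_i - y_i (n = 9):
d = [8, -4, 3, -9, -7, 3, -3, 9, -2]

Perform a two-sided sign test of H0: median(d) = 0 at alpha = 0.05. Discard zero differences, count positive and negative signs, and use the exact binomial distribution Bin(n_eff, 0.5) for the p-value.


Step 1: Discard zero differences. Original n = 9; n_eff = number of nonzero differences = 9.
Nonzero differences (with sign): +8, -4, +3, -9, -7, +3, -3, +9, -2
Step 2: Count signs: positive = 4, negative = 5.
Step 3: Under H0: P(positive) = 0.5, so the number of positives S ~ Bin(9, 0.5).
Step 4: Two-sided exact p-value = sum of Bin(9,0.5) probabilities at or below the observed probability = 1.000000.
Step 5: alpha = 0.05. fail to reject H0.

n_eff = 9, pos = 4, neg = 5, p = 1.000000, fail to reject H0.


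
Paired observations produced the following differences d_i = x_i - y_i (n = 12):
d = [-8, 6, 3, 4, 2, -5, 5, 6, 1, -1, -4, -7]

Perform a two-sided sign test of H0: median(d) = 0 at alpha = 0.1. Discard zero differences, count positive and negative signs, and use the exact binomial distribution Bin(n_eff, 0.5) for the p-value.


Step 1: Discard zero differences. Original n = 12; n_eff = number of nonzero differences = 12.
Nonzero differences (with sign): -8, +6, +3, +4, +2, -5, +5, +6, +1, -1, -4, -7
Step 2: Count signs: positive = 7, negative = 5.
Step 3: Under H0: P(positive) = 0.5, so the number of positives S ~ Bin(12, 0.5).
Step 4: Two-sided exact p-value = sum of Bin(12,0.5) probabilities at or below the observed probability = 0.774414.
Step 5: alpha = 0.1. fail to reject H0.

n_eff = 12, pos = 7, neg = 5, p = 0.774414, fail to reject H0.


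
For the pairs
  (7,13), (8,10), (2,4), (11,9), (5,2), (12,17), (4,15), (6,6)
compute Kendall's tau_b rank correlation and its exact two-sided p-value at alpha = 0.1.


Step 1: Enumerate the 28 unordered pairs (i,j) with i<j and classify each by sign(x_j-x_i) * sign(y_j-y_i).
  (1,2):dx=+1,dy=-3->D; (1,3):dx=-5,dy=-9->C; (1,4):dx=+4,dy=-4->D; (1,5):dx=-2,dy=-11->C
  (1,6):dx=+5,dy=+4->C; (1,7):dx=-3,dy=+2->D; (1,8):dx=-1,dy=-7->C; (2,3):dx=-6,dy=-6->C
  (2,4):dx=+3,dy=-1->D; (2,5):dx=-3,dy=-8->C; (2,6):dx=+4,dy=+7->C; (2,7):dx=-4,dy=+5->D
  (2,8):dx=-2,dy=-4->C; (3,4):dx=+9,dy=+5->C; (3,5):dx=+3,dy=-2->D; (3,6):dx=+10,dy=+13->C
  (3,7):dx=+2,dy=+11->C; (3,8):dx=+4,dy=+2->C; (4,5):dx=-6,dy=-7->C; (4,6):dx=+1,dy=+8->C
  (4,7):dx=-7,dy=+6->D; (4,8):dx=-5,dy=-3->C; (5,6):dx=+7,dy=+15->C; (5,7):dx=-1,dy=+13->D
  (5,8):dx=+1,dy=+4->C; (6,7):dx=-8,dy=-2->C; (6,8):dx=-6,dy=-11->C; (7,8):dx=+2,dy=-9->D
Step 2: C = 19, D = 9, total pairs = 28.
Step 3: tau = (C - D)/(n(n-1)/2) = (19 - 9)/28 = 0.357143.
Step 4: Exact two-sided p-value (enumerate n! = 40320 permutations of y under H0): p = 0.275099.
Step 5: alpha = 0.1. fail to reject H0.

tau_b = 0.3571 (C=19, D=9), p = 0.275099, fail to reject H0.


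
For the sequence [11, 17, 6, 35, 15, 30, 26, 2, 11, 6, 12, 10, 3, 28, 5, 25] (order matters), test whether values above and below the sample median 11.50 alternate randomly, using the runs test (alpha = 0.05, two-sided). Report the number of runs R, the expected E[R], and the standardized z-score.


Step 1: Compute median = 11.50; label A = above, B = below.
Labels in order: BABAAAABBBABBABA  (n_A = 8, n_B = 8)
Step 2: Count runs R = 10.
Step 3: Under H0 (random ordering), E[R] = 2*n_A*n_B/(n_A+n_B) + 1 = 2*8*8/16 + 1 = 9.0000.
        Var[R] = 2*n_A*n_B*(2*n_A*n_B - n_A - n_B) / ((n_A+n_B)^2 * (n_A+n_B-1)) = 14336/3840 = 3.7333.
        SD[R] = 1.9322.
Step 4: Continuity-corrected z = (R - 0.5 - E[R]) / SD[R] = (10 - 0.5 - 9.0000) / 1.9322 = 0.2588.
Step 5: Two-sided p-value via normal approximation = 2*(1 - Phi(|z|)) = 0.795809.
Step 6: alpha = 0.05. fail to reject H0.

R = 10, z = 0.2588, p = 0.795809, fail to reject H0.


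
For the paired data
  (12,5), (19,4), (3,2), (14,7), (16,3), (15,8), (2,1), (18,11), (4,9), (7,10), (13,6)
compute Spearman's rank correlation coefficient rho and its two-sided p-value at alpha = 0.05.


Step 1: Rank x and y separately (midranks; no ties here).
rank(x): 12->5, 19->11, 3->2, 14->7, 16->9, 15->8, 2->1, 18->10, 4->3, 7->4, 13->6
rank(y): 5->5, 4->4, 2->2, 7->7, 3->3, 8->8, 1->1, 11->11, 9->9, 10->10, 6->6
Step 2: d_i = R_x(i) - R_y(i); compute d_i^2.
  (5-5)^2=0, (11-4)^2=49, (2-2)^2=0, (7-7)^2=0, (9-3)^2=36, (8-8)^2=0, (1-1)^2=0, (10-11)^2=1, (3-9)^2=36, (4-10)^2=36, (6-6)^2=0
sum(d^2) = 158.
Step 3: rho = 1 - 6*158 / (11*(11^2 - 1)) = 1 - 948/1320 = 0.281818.
Step 4: Under H0, t = rho * sqrt((n-2)/(1-rho^2)) = 0.8812 ~ t(9).
Step 5: Two-sided p-value from the t-distribution with 9 df = 0.401145.
Step 6: alpha = 0.05. fail to reject H0.

rho = 0.2818, p = 0.401145, fail to reject H0 at alpha = 0.05.


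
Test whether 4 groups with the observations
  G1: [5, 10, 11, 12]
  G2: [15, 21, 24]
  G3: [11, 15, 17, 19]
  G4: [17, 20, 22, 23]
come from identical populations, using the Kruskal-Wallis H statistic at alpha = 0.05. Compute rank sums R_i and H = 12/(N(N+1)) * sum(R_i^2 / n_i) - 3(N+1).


Step 1: Combine all N = 15 observations and assign midranks.
sorted (value, group, rank): (5,G1,1), (10,G1,2), (11,G1,3.5), (11,G3,3.5), (12,G1,5), (15,G2,6.5), (15,G3,6.5), (17,G3,8.5), (17,G4,8.5), (19,G3,10), (20,G4,11), (21,G2,12), (22,G4,13), (23,G4,14), (24,G2,15)
Step 2: Sum ranks within each group.
R_1 = 11.5 (n_1 = 4)
R_2 = 33.5 (n_2 = 3)
R_3 = 28.5 (n_3 = 4)
R_4 = 46.5 (n_4 = 4)
Step 3: H = 12/(N(N+1)) * sum(R_i^2/n_i) - 3(N+1)
     = 12/(15*16) * (11.5^2/4 + 33.5^2/3 + 28.5^2/4 + 46.5^2/4) - 3*16
     = 0.050000 * 1150.77 - 48
     = 9.538542.
Step 4: Ties present; correction factor C = 1 - 18/(15^3 - 15) = 0.994643. Corrected H = 9.538542 / 0.994643 = 9.589916.
Step 5: Under H0, H ~ chi^2(3); p-value = 0.022394.
Step 6: alpha = 0.05. reject H0.

H = 9.5899, df = 3, p = 0.022394, reject H0.


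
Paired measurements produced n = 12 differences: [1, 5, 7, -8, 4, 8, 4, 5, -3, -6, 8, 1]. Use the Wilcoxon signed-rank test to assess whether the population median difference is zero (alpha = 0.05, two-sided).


Step 1: Drop any zero differences (none here) and take |d_i|.
|d| = [1, 5, 7, 8, 4, 8, 4, 5, 3, 6, 8, 1]
Step 2: Midrank |d_i| (ties get averaged ranks).
ranks: |1|->1.5, |5|->6.5, |7|->9, |8|->11, |4|->4.5, |8|->11, |4|->4.5, |5|->6.5, |3|->3, |6|->8, |8|->11, |1|->1.5
Step 3: Attach original signs; sum ranks with positive sign and with negative sign.
W+ = 1.5 + 6.5 + 9 + 4.5 + 11 + 4.5 + 6.5 + 11 + 1.5 = 56
W- = 11 + 3 + 8 = 22
(Check: W+ + W- = 78 should equal n(n+1)/2 = 78.)
Step 4: Test statistic W = min(W+, W-) = 22.
Step 5: Ties in |d|, so use the tie-corrected normal approximation.
        E[W] = n(n+1)/4 = 12*13/4 = 39.
        Tie groups: |d|=1 (t=2), |d|=4 (t=2), |d|=5 (t=2), |d|=8 (t=3); sum(t^3 - t) = 42.
        Var[W] = n(n+1)(2n+1)/24 - sum(t^3-t)/48 = 3900/24 - 42/48 = 161.625.
        z = (W - E[W]) / sqrt(Var[W]) = (22 - 39) / 12.7132 = -1.3372.
        Two-sided p = 2*Phi(z) = 0.181159.
Step 6: alpha = 0.05. fail to reject H0.

W+ = 56, W- = 22, W = min = 22, p = 0.181159, fail to reject H0.


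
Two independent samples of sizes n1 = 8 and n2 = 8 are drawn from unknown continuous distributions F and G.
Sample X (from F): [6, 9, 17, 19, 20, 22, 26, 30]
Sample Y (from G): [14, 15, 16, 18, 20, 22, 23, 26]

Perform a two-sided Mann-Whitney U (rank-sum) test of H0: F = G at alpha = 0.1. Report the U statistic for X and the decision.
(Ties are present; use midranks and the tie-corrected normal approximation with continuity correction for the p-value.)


Step 1: Combine and sort all 16 observations; assign midranks.
sorted (value, group): (6,X), (9,X), (14,Y), (15,Y), (16,Y), (17,X), (18,Y), (19,X), (20,X), (20,Y), (22,X), (22,Y), (23,Y), (26,X), (26,Y), (30,X)
ranks: 6->1, 9->2, 14->3, 15->4, 16->5, 17->6, 18->7, 19->8, 20->9.5, 20->9.5, 22->11.5, 22->11.5, 23->13, 26->14.5, 26->14.5, 30->16
Step 2: Rank sum for X: R1 = 1 + 2 + 6 + 8 + 9.5 + 11.5 + 14.5 + 16 = 68.5.
Step 3: U_X = R1 - n1(n1+1)/2 = 68.5 - 8*9/2 = 68.5 - 36 = 32.5.
       U_Y = n1*n2 - U_X = 64 - 32.5 = 31.5.
Step 4: Ties are present, so use the tie-corrected normal approximation (with continuity correction) for the p-value.
Step 5: p-value = 1.000000; compare to alpha = 0.1. fail to reject H0.

U_X = 32.5, p = 1.000000, fail to reject H0 at alpha = 0.1.


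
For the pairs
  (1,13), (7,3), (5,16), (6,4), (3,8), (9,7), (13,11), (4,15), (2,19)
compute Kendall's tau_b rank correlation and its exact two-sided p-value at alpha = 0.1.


Step 1: Enumerate the 36 unordered pairs (i,j) with i<j and classify each by sign(x_j-x_i) * sign(y_j-y_i).
  (1,2):dx=+6,dy=-10->D; (1,3):dx=+4,dy=+3->C; (1,4):dx=+5,dy=-9->D; (1,5):dx=+2,dy=-5->D
  (1,6):dx=+8,dy=-6->D; (1,7):dx=+12,dy=-2->D; (1,8):dx=+3,dy=+2->C; (1,9):dx=+1,dy=+6->C
  (2,3):dx=-2,dy=+13->D; (2,4):dx=-1,dy=+1->D; (2,5):dx=-4,dy=+5->D; (2,6):dx=+2,dy=+4->C
  (2,7):dx=+6,dy=+8->C; (2,8):dx=-3,dy=+12->D; (2,9):dx=-5,dy=+16->D; (3,4):dx=+1,dy=-12->D
  (3,5):dx=-2,dy=-8->C; (3,6):dx=+4,dy=-9->D; (3,7):dx=+8,dy=-5->D; (3,8):dx=-1,dy=-1->C
  (3,9):dx=-3,dy=+3->D; (4,5):dx=-3,dy=+4->D; (4,6):dx=+3,dy=+3->C; (4,7):dx=+7,dy=+7->C
  (4,8):dx=-2,dy=+11->D; (4,9):dx=-4,dy=+15->D; (5,6):dx=+6,dy=-1->D; (5,7):dx=+10,dy=+3->C
  (5,8):dx=+1,dy=+7->C; (5,9):dx=-1,dy=+11->D; (6,7):dx=+4,dy=+4->C; (6,8):dx=-5,dy=+8->D
  (6,9):dx=-7,dy=+12->D; (7,8):dx=-9,dy=+4->D; (7,9):dx=-11,dy=+8->D; (8,9):dx=-2,dy=+4->D
Step 2: C = 12, D = 24, total pairs = 36.
Step 3: tau = (C - D)/(n(n-1)/2) = (12 - 24)/36 = -0.333333.
Step 4: Exact two-sided p-value (enumerate n! = 362880 permutations of y under H0): p = 0.259518.
Step 5: alpha = 0.1. fail to reject H0.

tau_b = -0.3333 (C=12, D=24), p = 0.259518, fail to reject H0.
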